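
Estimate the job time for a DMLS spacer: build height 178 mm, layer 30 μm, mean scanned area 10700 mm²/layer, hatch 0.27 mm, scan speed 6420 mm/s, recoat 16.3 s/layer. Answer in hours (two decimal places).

Number of layers: 178 / 0.03 → 5934 (rounded up).
Scan path per layer: 10700 / 0.27 → 39629.6 mm.
Laser time per layer = 39629.6 / 6420 = 6.1728 s.
Time per layer = 6.1728 + 16.3 = 22.4728 s.
Build time = 5934 × 22.4728 = 133353.5952 s = 37.04 hours.

37.04 hours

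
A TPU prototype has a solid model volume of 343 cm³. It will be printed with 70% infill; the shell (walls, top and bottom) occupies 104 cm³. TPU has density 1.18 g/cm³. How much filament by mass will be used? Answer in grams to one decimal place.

Infill region = 343 − 104 = 239 cm³.
Infill deposited = 0.70 × 239 = 167.3 cm³.
Total extruded = 104 + 167.3, so 271.3 cm³.
Mass = 271.3 × 1.18 = 320.134 g.

320.1 g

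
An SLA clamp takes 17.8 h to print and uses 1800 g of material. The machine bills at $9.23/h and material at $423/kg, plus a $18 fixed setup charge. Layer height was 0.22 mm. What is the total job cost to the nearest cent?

$943.69

Machine cost = 9.23 × 17.8 = $164.294.
Feedstock cost: 423 × 1800/1000 → $761.40.
Adding setup: 164.294 + 761.40 + 18 → 943.694 ≈ $943.69.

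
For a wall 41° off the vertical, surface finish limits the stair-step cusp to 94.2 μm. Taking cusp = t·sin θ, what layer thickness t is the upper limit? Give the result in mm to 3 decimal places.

0.144 mm

sin(41°) = 0.6561; t_max = 0.0942/0.6561 = 0.144 mm.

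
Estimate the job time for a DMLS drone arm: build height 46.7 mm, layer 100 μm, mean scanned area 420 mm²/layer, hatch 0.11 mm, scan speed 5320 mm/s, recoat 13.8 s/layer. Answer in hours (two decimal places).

1.88 hours

Layers = ⌈46.7/0.1⌉ = 467.
Scan path per layer: 420 / 0.11 → 3818.2 mm.
Scan time per layer = 3818.2 / 5320, so 0.7177 s.
Per-layer time: 0.7177 + 13.8 → 14.5177 s.
Total: 467 × 14.5177 s = 6779.7659 s → 1.88 hours.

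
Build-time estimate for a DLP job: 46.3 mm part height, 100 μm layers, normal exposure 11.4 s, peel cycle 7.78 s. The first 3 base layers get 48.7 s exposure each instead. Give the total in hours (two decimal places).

Layer count = ceil(46.3 / 0.1) = 463.
Bottom layers = 3 × (48.7 + 7.78) = 169.44 s.
Normal layers = 460 × (11.4 + 7.78) = 8822.8 s.
Sum: 169.44 + 8822.8 = 8992.24 s → 2.50 hours.

2.50 hours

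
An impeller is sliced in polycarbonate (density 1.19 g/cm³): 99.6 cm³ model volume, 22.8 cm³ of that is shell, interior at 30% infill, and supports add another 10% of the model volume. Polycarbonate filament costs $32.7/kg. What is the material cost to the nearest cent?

$2.17

Infill region = 99.6 − 22.8, so 76.8 cm³.
Infill volume: 0.30 × 76.8 → 23.04 cm³.
Support = 0.10 × 99.6 = 9.96 cm³.
Deposited volume = 22.8 + 23.04 + 9.96, so 55.8 cm³.
Mass: 55.8 × 1.19 → 66.402 g.
At $32.7/kg: 66.402/1000 × 32.7 = $2.17.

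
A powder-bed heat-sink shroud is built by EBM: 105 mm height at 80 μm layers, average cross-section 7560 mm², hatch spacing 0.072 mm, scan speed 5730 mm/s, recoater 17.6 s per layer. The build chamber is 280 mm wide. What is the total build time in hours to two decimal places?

Layer count = ceil(105 / 0.08) = 1313.
Scan path per layer = 7560 / 0.072 = 105000 mm.
Per-layer scan time: 105000 / 5730 → 18.3246 s.
Per-layer time = 18.3246 + 17.6 = 35.9246 s.
Build time = 1313 × 35.9246 = 47168.9998 s = 13.10 hours.

13.10 hours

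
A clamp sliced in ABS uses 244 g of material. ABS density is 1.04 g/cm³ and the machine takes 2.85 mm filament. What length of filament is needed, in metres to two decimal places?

Volume = 244 g / 1.04 g·cm⁻³ = 234.6154 cm³ = 234615.4 mm³.
Cross-section of 2.85 mm filament: π·(2.85/2)² = 6.3794 mm².
L = V/A = 234615.4/6.3794 = 36777.03 mm → 36.78 m.

36.78 m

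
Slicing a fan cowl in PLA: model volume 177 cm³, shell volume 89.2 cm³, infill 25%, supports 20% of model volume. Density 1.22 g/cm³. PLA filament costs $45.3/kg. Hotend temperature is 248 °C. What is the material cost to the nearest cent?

$8.10

Infill region: 177 − 89.2 → 87.8 cm³.
Infill volume: 0.25 × 87.8 → 21.95 cm³.
Support = 0.20 × 177 = 35.4 cm³.
Total printed volume = 89.2 + 21.95 + 35.4 = 146.55 cm³.
Mass: 146.55 × 1.22 → 178.791 g.
At $45.3/kg: 178.791/1000 × 45.3 = $8.10.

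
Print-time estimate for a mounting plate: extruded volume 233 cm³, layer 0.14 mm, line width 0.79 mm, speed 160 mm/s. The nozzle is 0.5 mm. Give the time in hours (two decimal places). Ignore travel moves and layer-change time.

3.66 hours

Extrusion cross-section = 0.14 × 0.79 = 0.1106 mm².
Path length: 233000 mm³ / 0.1106 mm² → 2106690.8 mm.
Print-move time = 2106690.8 / 160 = 13166.8 s.
In the requested units: 13166.8 s = 3.66 hours.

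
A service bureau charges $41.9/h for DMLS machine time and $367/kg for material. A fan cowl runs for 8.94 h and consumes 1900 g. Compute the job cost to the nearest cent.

Machine cost: 41.9 × 8.94 → $374.586.
Material charge: 367 × 1900/1000 → $697.30.
Job cost: 374.586 + 697.30 = 1071.886 ≈ $1071.89.

$1071.89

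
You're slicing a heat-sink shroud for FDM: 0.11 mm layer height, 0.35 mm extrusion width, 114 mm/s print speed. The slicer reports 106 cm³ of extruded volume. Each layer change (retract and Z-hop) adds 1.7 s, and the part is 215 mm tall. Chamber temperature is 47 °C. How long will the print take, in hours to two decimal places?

7.63 hours

Extrusion cross-section = 0.11 × 0.35, so 0.0385 mm².
Toolpath length = 106 cm³ / 0.0385 mm² = 106000 / 0.0385 = 2753246.8 mm.
Print-move time: 2753246.8 / 114 → 24151.3 s.
Number of layers: 215 / 0.11 → 1955 (rounded up).
Z-hop total = 1955 × 1.7, so 3323.5 s.
Altogether 24151.3 + 3323.5 = 27474.8 s, i.e. 7.63 hours.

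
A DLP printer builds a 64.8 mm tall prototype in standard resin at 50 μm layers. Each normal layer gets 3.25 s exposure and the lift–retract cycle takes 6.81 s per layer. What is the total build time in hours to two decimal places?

Number of layers: 64.8 / 0.05 → 1296 (rounded up).
Per-layer time = 3.25 + 6.81 = 10.06 s.
Total = 1296 × 10.06 = 13037.76 s = 3.62 hours.

3.62 hours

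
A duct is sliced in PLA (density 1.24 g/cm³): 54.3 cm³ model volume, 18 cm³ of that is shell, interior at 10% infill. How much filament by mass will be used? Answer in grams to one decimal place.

Infill region: 54.3 − 18 → 36.3 cm³.
Infill deposited = 0.10 × 36.3, so 3.63 cm³.
Deposited volume = 18 + 3.63, so 21.63 cm³.
Mass = 21.63 × 1.24 = 26.8212 g.

26.8 g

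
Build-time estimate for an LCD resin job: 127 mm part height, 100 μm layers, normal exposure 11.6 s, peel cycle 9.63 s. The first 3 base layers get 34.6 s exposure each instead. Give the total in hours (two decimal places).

7.51 hours

Layer count = ceil(127 / 0.1) = 1270.
Burn-in layers: 3 × (34.6 + 9.63) → 132.69 s.
Remaining layers = 1267 × (11.6 + 9.63), so 26898.41 s.
Sum: 132.69 + 26898.41 = 27031.1 s → 7.51 hours.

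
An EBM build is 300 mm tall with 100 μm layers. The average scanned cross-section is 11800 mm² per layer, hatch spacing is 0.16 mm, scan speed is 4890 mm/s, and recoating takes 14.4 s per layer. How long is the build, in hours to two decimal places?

24.57 hours

Number of layers: 300 / 0.1 → 3000 (rounded up).
Scan path per layer = 11800 / 0.16 = 73750 mm.
Per-layer scan time: 73750 / 4890 → 15.0818 s.
Per-layer time = 15.0818 + 14.4 = 29.4818 s.
Build time = 3000 × 29.4818 = 88445.4 s = 24.57 hours.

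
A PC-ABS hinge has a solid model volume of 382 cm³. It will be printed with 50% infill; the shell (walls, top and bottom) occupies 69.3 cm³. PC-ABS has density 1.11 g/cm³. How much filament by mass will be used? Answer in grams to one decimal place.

250.5 g

Interior volume: 382 − 69.3 → 312.7 cm³.
Infill deposited: 0.50 × 312.7 → 156.35 cm³.
Total printed volume = 69.3 + 156.35 = 225.65 cm³.
Mass = 225.65 × 1.11, so 250.4715 g.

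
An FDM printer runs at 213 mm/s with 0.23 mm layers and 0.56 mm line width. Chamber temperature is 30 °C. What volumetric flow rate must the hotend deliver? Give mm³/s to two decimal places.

Extrusion cross-section: 0.23 × 0.56 → 0.1288 mm².
Volumetric flow = 213 × 0.1288 = 27.43 mm³/s.

27.43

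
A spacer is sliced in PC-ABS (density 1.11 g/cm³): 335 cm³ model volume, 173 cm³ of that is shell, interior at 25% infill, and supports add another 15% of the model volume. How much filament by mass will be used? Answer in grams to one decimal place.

292.8 g

Interior volume: 335 − 173 → 162 cm³.
Infill deposited = 0.25 × 162 = 40.5 cm³.
Support = 0.15 × 335, so 50.25 cm³.
Total printed volume = 173 + 40.5 + 50.25, so 263.75 cm³.
Mass = 263.75 × 1.11 = 292.7625 g.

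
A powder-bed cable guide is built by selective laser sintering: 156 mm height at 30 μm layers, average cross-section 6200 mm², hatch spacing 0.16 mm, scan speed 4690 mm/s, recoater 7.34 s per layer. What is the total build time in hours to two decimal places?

22.54 hours

Number of layers: 156 / 0.03 → 5200 (rounded up).
Per-layer scan distance = 6200 / 0.16 = 38750 mm.
Per-layer scan time = 38750 / 4690 = 8.2623 s.
Per-layer time = 8.2623 + 7.34 = 15.6023 s.
Build time = 5200 × 15.6023 = 81131.96 s = 22.54 hours.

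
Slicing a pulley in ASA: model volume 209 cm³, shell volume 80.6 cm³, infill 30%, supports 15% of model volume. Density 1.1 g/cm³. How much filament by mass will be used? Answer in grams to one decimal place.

Infill region: 209 − 80.6 → 128.4 cm³.
Deposited infill: 0.30 × 128.4 → 38.52 cm³.
Support = 0.15 × 209, so 31.35 cm³.
Total printed volume = 80.6 + 38.52 + 31.35 = 150.47 cm³.
Mass = 150.47 × 1.1 = 165.517 g.

165.5 g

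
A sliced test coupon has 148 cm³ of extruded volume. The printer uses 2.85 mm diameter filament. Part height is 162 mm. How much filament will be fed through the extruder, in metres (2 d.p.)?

A = π r² = π × 1.425² = 6.3794 mm².
Length = 148 cm³ / 6.3794 mm² = 148000 / 6.3794 = 23199.67 mm = 23.20 m.

23.20 m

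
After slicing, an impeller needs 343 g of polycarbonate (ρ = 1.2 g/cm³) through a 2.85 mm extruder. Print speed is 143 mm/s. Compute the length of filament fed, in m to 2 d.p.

Volume = 343 g / 1.2 g·cm⁻³ = 285.8333 cm³ = 285833.3 mm³.
Filament cross-section = π × (2.85/2)² = 6.3794 mm².
L = V/A = 285833.3/6.3794 = 44805.67 mm → 44.81 m.

44.81 m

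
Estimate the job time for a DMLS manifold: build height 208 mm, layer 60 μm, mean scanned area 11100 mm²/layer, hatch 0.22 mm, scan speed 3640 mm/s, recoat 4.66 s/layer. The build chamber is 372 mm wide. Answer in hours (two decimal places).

Number of layers: 208 / 0.06 → 3467 (rounded up).
Hatch length per layer = 11100 / 0.22, so 50454.5 mm.
Per-layer scan time = 50454.5 / 3640 = 13.8611 s.
Time per layer = 13.8611 + 4.66 = 18.5211 s.
Total: 3467 × 18.5211 s = 64212.6537 s → 17.84 hours.

17.84 hours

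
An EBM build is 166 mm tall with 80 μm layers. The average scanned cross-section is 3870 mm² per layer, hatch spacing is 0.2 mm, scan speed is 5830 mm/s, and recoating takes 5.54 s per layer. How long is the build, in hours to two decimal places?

Layers = ⌈166/0.08⌉ = 2075.
Hatch length per layer: 3870 / 0.2 → 19350 mm.
Scan time per layer = 19350 / 5830, so 3.319 s.
Per-layer time: 3.319 + 5.54 → 8.859 s.
Total: 2075 × 8.859 s = 18382.425 s → 5.11 hours.

5.11 hours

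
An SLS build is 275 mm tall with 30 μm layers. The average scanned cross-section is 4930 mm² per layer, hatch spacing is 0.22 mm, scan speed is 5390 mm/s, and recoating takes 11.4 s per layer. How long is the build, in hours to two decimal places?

Number of layers: 275 / 0.03 → 9167 (rounded up).
Per-layer scan distance = 4930 / 0.22 = 22409.1 mm.
Laser time per layer = 22409.1 / 5390 = 4.1575 s.
Time per layer = 4.1575 + 11.4 = 15.5575 s.
Build time = 9167 × 15.5575 = 142615.6025 s = 39.62 hours.

39.62 hours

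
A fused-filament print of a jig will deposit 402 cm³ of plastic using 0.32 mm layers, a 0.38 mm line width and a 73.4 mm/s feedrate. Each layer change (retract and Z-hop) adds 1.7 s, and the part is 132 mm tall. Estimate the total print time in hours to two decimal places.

Extrusion cross-section = 0.32 × 0.38, so 0.1216 mm².
Path length: 402000 mm³ / 0.1216 mm² → 3305921.1 mm.
Extrusion time: 3305921.1 / 73.4 → 45039.8 s.
Layer count = ceil(132 / 0.32) = 413.
Layer-change overhead = 413 × 1.7 = 702.1 s.
Total = 45039.8 + 702.1 = 45741.9 s = 12.71 hours.

12.71 hours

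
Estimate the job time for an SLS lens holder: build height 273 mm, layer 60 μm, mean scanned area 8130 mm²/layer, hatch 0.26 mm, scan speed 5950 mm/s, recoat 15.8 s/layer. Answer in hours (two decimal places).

Layers = ⌈273/0.06⌉ = 4550.
Hatch length per layer = 8130 / 0.26, so 31269.2 mm.
Scan time per layer = 31269.2 / 5950 = 5.2553 s.
Per-layer time = 5.2553 + 15.8, so 21.0553 s.
4550 layers × 21.0553 s/layer = 95801.615 s, i.e. 26.61 hours.

26.61 hours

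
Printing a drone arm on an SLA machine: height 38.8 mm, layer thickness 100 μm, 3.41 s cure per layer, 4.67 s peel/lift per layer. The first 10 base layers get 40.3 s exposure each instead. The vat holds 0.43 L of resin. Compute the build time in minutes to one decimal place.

Number of layers: 38.8 / 0.1 → 388 (rounded up).
Bottom layers: 10 × (40.3 + 4.67) → 449.7 s.
Regular layers = 378 × (3.41 + 4.67) = 3054.24 s.
Total = 449.7 + 3054.24 = 3503.94 s = 58.4 minutes.

58.4 minutes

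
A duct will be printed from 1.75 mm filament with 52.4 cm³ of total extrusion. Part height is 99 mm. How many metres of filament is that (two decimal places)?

21.79 m

Cross-section of 1.75 mm filament: π·(1.75/2)² = 2.4053 mm².
L = 52400 mm³ / 2.4053 mm² = 21785.22 mm, i.e. 21.79 m.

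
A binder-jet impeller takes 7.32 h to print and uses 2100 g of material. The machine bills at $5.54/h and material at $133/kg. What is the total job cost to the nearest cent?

Machine-time cost: 5.54 × 7.32 → $40.5528.
Material cost = 133 × 2100/1000 = $279.30.
Job cost: 40.5528 + 279.30 = 319.8528 ≈ $319.85.

$319.85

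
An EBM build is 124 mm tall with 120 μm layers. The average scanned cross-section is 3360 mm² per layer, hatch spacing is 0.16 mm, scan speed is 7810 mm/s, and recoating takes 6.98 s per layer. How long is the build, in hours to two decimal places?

Layer count = ceil(124 / 0.12) = 1034.
Per-layer scan distance = 3360 / 0.16, so 21000 mm.
Scan time per layer = 21000 / 7810, so 2.6889 s.
Time per layer: 2.6889 + 6.98 → 9.6689 s.
Total: 1034 × 9.6689 s = 9997.6426 s → 2.78 hours.

2.78 hours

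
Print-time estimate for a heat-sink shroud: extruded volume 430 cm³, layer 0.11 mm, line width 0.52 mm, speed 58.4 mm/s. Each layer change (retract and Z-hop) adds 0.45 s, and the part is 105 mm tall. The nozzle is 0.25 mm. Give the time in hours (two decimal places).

Line area = 0.11 × 0.52, so 0.0572 mm².
Toolpath length = 430 cm³ / 0.0572 mm² = 430000 / 0.0572 = 7517482.5 mm.
Print-move time: 7517482.5 / 58.4 → 128724 s.
Layer count = ceil(105 / 0.11) = 955.
Z-hop total = 955 × 0.45, so 429.75 s.
Altogether 128724 + 429.75 = 129153.75 s, i.e. 35.88 hours.

35.88 hours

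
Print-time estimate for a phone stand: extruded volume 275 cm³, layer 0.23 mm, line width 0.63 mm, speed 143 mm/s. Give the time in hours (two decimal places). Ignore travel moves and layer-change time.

Bead cross-section = 0.23 × 0.63 = 0.1449 mm².
Toolpath length = 275 cm³ / 0.1449 mm² = 275000 / 0.1449 = 1897860.6 mm.
Extrusion time = 1897860.6 / 143 = 13271.8 s.
That's 13271.8 s → 3.69 hours.

3.69 hours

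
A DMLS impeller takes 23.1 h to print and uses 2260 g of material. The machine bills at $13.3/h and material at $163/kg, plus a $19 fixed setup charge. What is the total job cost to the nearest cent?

$694.61

Machine cost: 13.3 × 23.1 → $307.23.
Material charge = 163 × 2260/1000, so $368.38.
Adding setup: 307.23 + 368.38 + 19 → $694.61.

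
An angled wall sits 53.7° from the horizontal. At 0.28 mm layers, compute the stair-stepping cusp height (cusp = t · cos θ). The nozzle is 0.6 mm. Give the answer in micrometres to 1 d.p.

165.8 μm

Cusp = layer height × cos(53.7°) = 0.28 × 0.5920 = 0.16576 mm = 165.8 μm.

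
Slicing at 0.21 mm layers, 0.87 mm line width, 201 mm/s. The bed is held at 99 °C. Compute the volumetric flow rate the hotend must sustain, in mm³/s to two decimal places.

Bead cross-section = 0.21 × 0.87, so 0.1827 mm².
Q = v·A = 201 × 0.1827 = 36.72 mm³/s.

36.72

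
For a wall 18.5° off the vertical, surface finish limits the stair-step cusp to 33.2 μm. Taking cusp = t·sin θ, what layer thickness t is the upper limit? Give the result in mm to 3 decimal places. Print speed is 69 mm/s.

Layer height = cusp / sin(18.5°) = 0.0332 / 0.3173 = 0.105 mm.

0.105 mm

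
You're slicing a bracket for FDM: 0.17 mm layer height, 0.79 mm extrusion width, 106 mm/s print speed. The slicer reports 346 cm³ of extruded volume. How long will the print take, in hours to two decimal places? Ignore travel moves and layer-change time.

6.75 hours

Line area = 0.17 × 0.79 = 0.1343 mm².
Path length: 346000 mm³ / 0.1343 mm² → 2576321.7 mm.
Time extruding = 2576321.7 / 106 = 24304.9 s.
Converting: 24304.9 s = 6.75 hours.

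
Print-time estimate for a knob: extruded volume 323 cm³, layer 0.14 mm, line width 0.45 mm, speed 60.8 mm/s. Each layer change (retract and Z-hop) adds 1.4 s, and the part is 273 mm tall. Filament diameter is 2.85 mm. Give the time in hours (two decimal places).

Bead cross-section: 0.14 × 0.45 → 0.063 mm².
Toolpath length = 323 cm³ / 0.063 mm² = 323000 / 0.063 = 5126984.1 mm.
Print-move time = 5126984.1 / 60.8, so 84325.4 s.
Layer count = ceil(273 / 0.14) = 1950.
Layer-change overhead = 1950 × 1.4 = 2730 s.
Altogether 84325.4 + 2730 = 87055.4 s, i.e. 24.18 hours.

24.18 hours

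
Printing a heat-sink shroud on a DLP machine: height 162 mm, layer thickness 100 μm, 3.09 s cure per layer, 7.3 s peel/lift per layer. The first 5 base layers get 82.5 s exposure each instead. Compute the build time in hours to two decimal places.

4.79 hours

Layers = ⌈162/0.1⌉ = 1620.
Base layers = 5 × (82.5 + 7.3), so 449 s.
Normal layers = 1615 × (3.09 + 7.3) = 16779.85 s.
Total = 449 + 16779.85 = 17228.85 s = 4.79 hours.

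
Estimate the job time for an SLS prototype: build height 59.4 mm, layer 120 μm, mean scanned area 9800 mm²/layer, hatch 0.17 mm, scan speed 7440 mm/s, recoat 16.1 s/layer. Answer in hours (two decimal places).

3.28 hours

Layers = ⌈59.4/0.12⌉ = 495.
Hatch length per layer = 9800 / 0.17 = 57647.1 mm.
Per-layer scan time = 57647.1 / 7440 = 7.7483 s.
Layer cycle: 7.7483 + 16.1 → 23.8483 s.
Build time = 495 × 23.8483 = 11804.9085 s = 3.28 hours.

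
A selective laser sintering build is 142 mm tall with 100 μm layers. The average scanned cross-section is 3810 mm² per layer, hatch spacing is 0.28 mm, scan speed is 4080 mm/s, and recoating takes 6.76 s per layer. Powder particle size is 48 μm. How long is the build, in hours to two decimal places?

Layers = ⌈142/0.1⌉ = 1420.
Hatch length per layer = 3810 / 0.28 = 13607.1 mm.
Laser time per layer = 13607.1 / 4080 = 3.3351 s.
Time per layer: 3.3351 + 6.76 → 10.0951 s.
Total: 1420 × 10.0951 s = 14335.042 s → 3.98 hours.

3.98 hours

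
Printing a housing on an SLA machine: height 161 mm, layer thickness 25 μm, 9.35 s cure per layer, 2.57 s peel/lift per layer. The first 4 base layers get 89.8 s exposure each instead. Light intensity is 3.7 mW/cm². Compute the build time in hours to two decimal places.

21.41 hours

Layers = ⌈161/0.025⌉ = 6440.
Base layers = 4 × (89.8 + 2.57), so 369.48 s.
Normal layers = 6436 × (9.35 + 2.57), so 76717.12 s.
Sum: 369.48 + 76717.12 = 77086.6 s → 21.41 hours.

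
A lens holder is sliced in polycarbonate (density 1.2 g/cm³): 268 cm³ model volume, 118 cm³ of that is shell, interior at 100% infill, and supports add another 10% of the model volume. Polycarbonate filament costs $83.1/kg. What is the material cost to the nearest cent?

Interior volume: 268 − 118 → 150 cm³.
Deposited infill = 1.00 × 150 = 150 cm³.
Support = 0.10 × 268 = 26.8 cm³.
Deposited volume = 118 + 150 + 26.8 = 294.8 cm³.
Mass = 294.8 × 1.2 = 353.76 g.
At $83.1/kg: 353.76/1000 × 83.1 = $29.40.

$29.40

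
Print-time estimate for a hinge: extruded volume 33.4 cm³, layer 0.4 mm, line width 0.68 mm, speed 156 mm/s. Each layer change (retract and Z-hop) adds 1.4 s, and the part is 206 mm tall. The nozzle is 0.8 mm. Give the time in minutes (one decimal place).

Extrusion cross-section = 0.4 × 0.68, so 0.272 mm².
Path length: 33400 mm³ / 0.272 mm² → 122794.1 mm.
Time extruding = 122794.1 / 156 = 787.1 s.
Layers = ⌈206/0.4⌉ = 515.
Z-hop total: 515 × 1.4 → 721 s.
Total = 787.1 + 721 = 1508.1 s = 25.1 minutes.

25.1 minutes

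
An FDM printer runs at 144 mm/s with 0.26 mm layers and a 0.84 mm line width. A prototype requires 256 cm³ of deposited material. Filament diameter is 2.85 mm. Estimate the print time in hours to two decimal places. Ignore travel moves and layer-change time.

Line area: 0.26 × 0.84 → 0.2184 mm².
Path length: 256000 mm³ / 0.2184 mm² → 1172161.2 mm.
Time extruding = 1172161.2 / 144, so 8140 s.
That's 8140 s → 2.26 hours.

2.26 hours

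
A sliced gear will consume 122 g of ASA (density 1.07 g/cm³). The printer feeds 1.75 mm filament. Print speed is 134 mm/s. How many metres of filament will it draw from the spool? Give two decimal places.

47.40 m

Extruded volume: 122/1.07 = 114.0187 cm³ (114018.7 mm³).
Filament cross-section = π × (1.75/2)² = 2.4053 mm².
Length = 114018.7 / 2.4053 = 47403.11 mm = 47.40 m.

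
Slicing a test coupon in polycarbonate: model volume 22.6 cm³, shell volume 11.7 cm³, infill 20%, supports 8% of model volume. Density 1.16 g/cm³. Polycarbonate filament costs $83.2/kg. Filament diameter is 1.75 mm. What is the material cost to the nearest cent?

Interior volume: 22.6 − 11.7 → 10.9 cm³.
Infill volume = 0.20 × 10.9 = 2.18 cm³.
Support = 0.08 × 22.6, so 1.808 cm³.
Total extruded: 11.7 + 2.18 + 1.808 → 15.688 cm³.
Mass = 15.688 × 1.16, so 18.19808 g.
At $83.2/kg: 18.19808/1000 × 83.2 = $1.51.

$1.51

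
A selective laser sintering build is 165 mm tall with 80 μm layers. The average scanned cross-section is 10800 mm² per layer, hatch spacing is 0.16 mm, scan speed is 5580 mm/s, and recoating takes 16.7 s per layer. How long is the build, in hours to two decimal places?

16.50 hours

Layers = ⌈165/0.08⌉ = 2063.
Scan path per layer = 10800 / 0.16 = 67500 mm.
Per-layer scan time: 67500 / 5580 → 12.0968 s.
Per-layer time = 12.0968 + 16.7, so 28.7968 s.
Build time = 2063 × 28.7968 = 59407.7984 s = 16.50 hours.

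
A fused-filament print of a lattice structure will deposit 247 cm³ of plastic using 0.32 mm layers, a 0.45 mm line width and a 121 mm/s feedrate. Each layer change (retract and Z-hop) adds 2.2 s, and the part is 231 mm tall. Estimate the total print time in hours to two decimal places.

Line area = 0.32 × 0.45, so 0.144 mm².
Toolpath length = 247 cm³ / 0.144 mm² = 247000 / 0.144 = 1715277.8 mm.
Time extruding = 1715277.8 / 121, so 14175.8 s.
Layer count = ceil(231 / 0.32) = 722.
Z-hop total = 722 × 2.2 = 1588.4 s.
Total = 14175.8 + 1588.4 = 15764.2 s = 4.38 hours.

4.38 hours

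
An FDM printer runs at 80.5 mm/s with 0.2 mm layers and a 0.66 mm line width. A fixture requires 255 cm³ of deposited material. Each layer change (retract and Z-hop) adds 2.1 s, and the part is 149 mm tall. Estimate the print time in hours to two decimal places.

7.10 hours

Line area: 0.2 × 0.66 → 0.132 mm².
Toolpath length = 255 cm³ / 0.132 mm² = 255000 / 0.132 = 1931818.2 mm.
Time extruding: 1931818.2 / 80.5 → 23997.7 s.
Layers = ⌈149/0.2⌉ = 745.
Layer-change overhead = 745 × 2.1, so 1564.5 s.
Total = 23997.7 + 1564.5 = 25562.2 s = 7.10 hours.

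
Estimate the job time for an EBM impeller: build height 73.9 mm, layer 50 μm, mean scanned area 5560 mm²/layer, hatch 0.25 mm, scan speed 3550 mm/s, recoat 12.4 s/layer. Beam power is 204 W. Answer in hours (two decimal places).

7.66 hours

Layer count = ceil(73.9 / 0.05) = 1478.
Hatch length per layer = 5560 / 0.25 = 22240 mm.
Per-layer scan time: 22240 / 3550 → 6.2648 s.
Layer cycle = 6.2648 + 12.4 = 18.6648 s.
1478 layers × 18.6648 s/layer = 27586.5744 s, i.e. 7.66 hours.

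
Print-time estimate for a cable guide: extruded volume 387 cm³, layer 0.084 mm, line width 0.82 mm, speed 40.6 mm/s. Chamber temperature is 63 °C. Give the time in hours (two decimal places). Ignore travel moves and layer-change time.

38.44 hours

Extrusion cross-section = 0.084 × 0.82 = 0.06888 mm².
Total extruded path = 387000/0.06888 = 5618466.9 mm.
Time extruding: 5618466.9 / 40.6 → 138385.9 s.
Converting: 138385.9 s = 38.44 hours.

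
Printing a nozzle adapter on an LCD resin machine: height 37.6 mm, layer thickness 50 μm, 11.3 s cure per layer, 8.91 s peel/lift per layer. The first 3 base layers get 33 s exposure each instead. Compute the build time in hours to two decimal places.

Number of layers: 37.6 / 0.05 → 752 (rounded up).
Burn-in layers = 3 × (33 + 8.91), so 125.73 s.
Remaining layers = 749 × (11.3 + 8.91), so 15137.29 s.
Sum: 125.73 + 15137.29 = 15263.02 s → 4.24 hours.

4.24 hours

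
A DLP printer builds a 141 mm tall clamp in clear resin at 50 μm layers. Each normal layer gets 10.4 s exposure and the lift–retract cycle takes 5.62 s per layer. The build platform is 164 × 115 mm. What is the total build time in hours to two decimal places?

Layer count = ceil(141 / 0.05) = 2820.
Each layer takes: 10.4 + 5.62 → 16.02 s.
Build time: 2820 × 16.02 s = 45176.4 s, i.e. 12.55 hours.

12.55 hours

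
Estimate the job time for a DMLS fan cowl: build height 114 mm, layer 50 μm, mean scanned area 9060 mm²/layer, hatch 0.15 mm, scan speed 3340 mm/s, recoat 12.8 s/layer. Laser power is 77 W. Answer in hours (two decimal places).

19.56 hours

Layers = ⌈114/0.05⌉ = 2280.
Scan path per layer = 9060 / 0.15 = 60400 mm.
Per-layer scan time: 60400 / 3340 → 18.0838 s.
Time per layer = 18.0838 + 12.8 = 30.8838 s.
Build time = 2280 × 30.8838 = 70415.064 s = 19.56 hours.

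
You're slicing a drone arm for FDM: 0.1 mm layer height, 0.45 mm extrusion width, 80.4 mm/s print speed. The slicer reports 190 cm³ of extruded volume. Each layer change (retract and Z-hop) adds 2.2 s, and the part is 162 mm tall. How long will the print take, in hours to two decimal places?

Line area = 0.1 × 0.45, so 0.045 mm².
Total extruded path = 190000/0.045 = 4222222.2 mm.
Time extruding: 4222222.2 / 80.4 → 52515.2 s.
Layer count = ceil(162 / 0.1) = 1620.
Z-hop total = 1620 × 2.2, so 3564 s.
Altogether 52515.2 + 3564 = 56079.2 s, i.e. 15.58 hours.

15.58 hours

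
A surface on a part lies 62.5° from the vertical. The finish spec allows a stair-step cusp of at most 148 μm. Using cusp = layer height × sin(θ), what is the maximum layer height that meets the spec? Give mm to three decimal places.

t = h_c / sin θ = 0.148 / 0.8870 = 0.167 mm.

0.167 mm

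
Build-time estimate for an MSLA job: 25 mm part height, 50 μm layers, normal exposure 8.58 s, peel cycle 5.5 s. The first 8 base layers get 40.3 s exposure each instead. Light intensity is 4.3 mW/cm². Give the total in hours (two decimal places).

2.03 hours

Layers = ⌈25/0.05⌉ = 500.
Base layers = 8 × (40.3 + 5.5), so 366.4 s.
Regular layers = 492 × (8.58 + 5.5), so 6927.36 s.
Sum: 366.4 + 6927.36 = 7293.76 s → 2.03 hours.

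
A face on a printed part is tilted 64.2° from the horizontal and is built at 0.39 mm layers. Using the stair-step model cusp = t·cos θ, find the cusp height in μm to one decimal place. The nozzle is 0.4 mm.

Cusp = layer height × cos(64.2°) = 0.39 × 0.4352 = 0.169728 mm = 169.7 μm.

169.7 μm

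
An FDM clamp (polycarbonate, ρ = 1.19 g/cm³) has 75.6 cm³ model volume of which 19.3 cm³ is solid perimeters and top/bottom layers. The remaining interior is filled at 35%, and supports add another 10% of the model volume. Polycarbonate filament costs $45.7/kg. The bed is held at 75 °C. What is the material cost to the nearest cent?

$2.53

Interior volume = 75.6 − 19.3 = 56.3 cm³.
Deposited infill = 0.35 × 56.3 = 19.705 cm³.
Support: 0.10 × 75.6 → 7.56 cm³.
Total printed volume = 19.3 + 19.705 + 7.56, so 46.565 cm³.
Mass = 46.565 × 1.19, so 55.41235 g.
Cost = 55.41235 g / 1000 × $45.7/kg = $2.53.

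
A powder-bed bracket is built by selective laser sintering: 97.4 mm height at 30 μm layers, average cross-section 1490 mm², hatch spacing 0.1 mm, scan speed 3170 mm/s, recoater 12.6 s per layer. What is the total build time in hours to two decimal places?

15.60 hours

Layer count = ceil(97.4 / 0.03) = 3247.
Hatch length per layer: 1490 / 0.1 → 14900 mm.
Per-layer scan time = 14900 / 3170, so 4.7003 s.
Time per layer = 4.7003 + 12.6 = 17.3003 s.
Build time = 3247 × 17.3003 = 56174.0741 s = 15.60 hours.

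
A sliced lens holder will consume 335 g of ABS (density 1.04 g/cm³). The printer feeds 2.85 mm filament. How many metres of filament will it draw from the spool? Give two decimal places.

Volume = 335 g / 1.04 g·cm⁻³ = 322.1154 cm³ = 322115.4 mm³.
A = π r² = π × 1.425² = 6.3794 mm².
L = V/A = 322115.4/6.3794 = 50493.06 mm → 50.49 m.

50.49 m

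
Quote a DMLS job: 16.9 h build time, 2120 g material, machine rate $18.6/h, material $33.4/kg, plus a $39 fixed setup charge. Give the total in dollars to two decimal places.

Machine-time cost = 18.6 × 16.9 = $314.34.
Material charge: 33.4 × 2120/1000 → $70.808.
Total = 314.34 + 70.808 + 39 = 424.148 ≈ $424.15.

$424.15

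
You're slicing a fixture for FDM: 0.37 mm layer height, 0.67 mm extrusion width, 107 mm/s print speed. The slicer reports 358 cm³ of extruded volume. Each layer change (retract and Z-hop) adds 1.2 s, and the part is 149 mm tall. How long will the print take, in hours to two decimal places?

3.88 hours

Bead cross-section: 0.37 × 0.67 → 0.2479 mm².
Path length: 358000 mm³ / 0.2479 mm² → 1444130.7 mm.
Print-move time = 1444130.7 / 107 = 13496.5 s.
Number of layers: 149 / 0.37 → 403 (rounded up).
Non-print overhead = 403 × 1.2, so 483.6 s.
Total = 13496.5 + 483.6 = 13980.1 s = 3.88 hours.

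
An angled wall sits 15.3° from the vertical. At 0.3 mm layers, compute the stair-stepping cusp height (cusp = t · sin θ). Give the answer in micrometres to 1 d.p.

79.2 μm

Cusp = layer height × sin(15.3°) = 0.3 × 0.2639 = 0.07917 mm = 79.2 μm.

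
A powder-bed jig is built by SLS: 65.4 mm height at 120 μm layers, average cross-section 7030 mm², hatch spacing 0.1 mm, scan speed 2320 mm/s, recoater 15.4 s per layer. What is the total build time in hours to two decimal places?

6.92 hours

Layers = ⌈65.4/0.12⌉ = 545.
Hatch length per layer: 7030 / 0.1 → 70300 mm.
Scan time per layer: 70300 / 2320 → 30.3017 s.
Per-layer time = 30.3017 + 15.4 = 45.7017 s.
545 layers × 45.7017 s/layer = 24907.4265 s, i.e. 6.92 hours.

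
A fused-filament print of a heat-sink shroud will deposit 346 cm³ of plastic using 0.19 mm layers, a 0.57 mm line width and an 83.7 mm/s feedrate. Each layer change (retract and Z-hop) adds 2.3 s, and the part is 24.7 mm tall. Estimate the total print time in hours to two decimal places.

Extrusion cross-section = 0.19 × 0.57 = 0.1083 mm².
Total extruded path = 346000/0.1083 = 3194829.2 mm.
Extrusion time = 3194829.2 / 83.7 = 38170 s.
Layers = ⌈24.7/0.19⌉ = 130.
Z-hop total = 130 × 2.3, so 299 s.
Total = 38170 + 299 = 38469 s = 10.69 hours.

10.69 hours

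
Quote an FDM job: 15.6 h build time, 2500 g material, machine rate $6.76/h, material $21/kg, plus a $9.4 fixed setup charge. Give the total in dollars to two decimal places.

$167.36

Machine cost: 6.76 × 15.6 → $105.456.
Feedstock cost = 21 × 2500/1000 = $52.50.
Adding setup: 105.456 + 52.50 + 9.4 → 167.356 ≈ $167.36.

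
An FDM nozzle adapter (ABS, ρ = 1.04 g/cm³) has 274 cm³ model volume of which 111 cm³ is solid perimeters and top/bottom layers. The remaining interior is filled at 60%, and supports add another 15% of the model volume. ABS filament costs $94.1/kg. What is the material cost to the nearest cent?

Infill region: 274 − 111 → 163 cm³.
Deposited infill = 0.60 × 163, so 97.8 cm³.
Support = 0.15 × 274 = 41.1 cm³.
Deposited volume = 111 + 97.8 + 41.1, so 249.9 cm³.
Mass: 249.9 × 1.04 → 259.896 g.
At $94.1/kg: 259.896/1000 × 94.1 = $24.46.

$24.46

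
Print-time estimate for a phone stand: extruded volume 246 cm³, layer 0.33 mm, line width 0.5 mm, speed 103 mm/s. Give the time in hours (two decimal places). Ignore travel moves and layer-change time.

Bead cross-section = 0.33 × 0.5 = 0.165 mm².
Total extruded path = 246000/0.165 = 1490909.1 mm.
Extrusion time = 1490909.1 / 103, so 14474.8 s.
14474.8 s = 4.02 hours.

4.02 hours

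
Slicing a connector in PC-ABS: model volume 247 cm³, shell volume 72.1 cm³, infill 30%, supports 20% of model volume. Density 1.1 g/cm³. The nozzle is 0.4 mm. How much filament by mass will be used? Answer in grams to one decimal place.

191.4 g

Interior volume = 247 − 72.1, so 174.9 cm³.
Infill deposited = 0.30 × 174.9, so 52.47 cm³.
Support = 0.20 × 247 = 49.4 cm³.
Total printed volume: 72.1 + 52.47 + 49.4 → 173.97 cm³.
Mass = 173.97 × 1.1, so 191.367 g.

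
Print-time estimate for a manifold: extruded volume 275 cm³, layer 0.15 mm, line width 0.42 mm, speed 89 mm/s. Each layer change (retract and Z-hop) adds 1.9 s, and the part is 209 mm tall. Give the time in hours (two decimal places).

14.36 hours

Bead cross-section = 0.15 × 0.42 = 0.063 mm².
Total extruded path = 275000/0.063 = 4365079.4 mm.
Time extruding: 4365079.4 / 89 → 49045.8 s.
Layers = ⌈209/0.15⌉ = 1394.
Z-hop total = 1394 × 1.9, so 2648.6 s.
Altogether 49045.8 + 2648.6 = 51694.4 s, i.e. 14.36 hours.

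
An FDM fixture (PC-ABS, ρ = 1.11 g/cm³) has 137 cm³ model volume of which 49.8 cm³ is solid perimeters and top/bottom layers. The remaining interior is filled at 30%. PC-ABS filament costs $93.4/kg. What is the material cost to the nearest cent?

$7.88

Infill region = 137 − 49.8 = 87.2 cm³.
Infill deposited = 0.30 × 87.2 = 26.16 cm³.
Total printed volume = 49.8 + 26.16 = 75.96 cm³.
Mass = 75.96 × 1.11 = 84.3156 g.
At $93.4/kg: 84.3156/1000 × 93.4 = $7.88.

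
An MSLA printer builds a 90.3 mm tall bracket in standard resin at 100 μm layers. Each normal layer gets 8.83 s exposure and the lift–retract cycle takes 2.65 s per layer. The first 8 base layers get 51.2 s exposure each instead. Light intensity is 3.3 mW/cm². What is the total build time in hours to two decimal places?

Layer count = ceil(90.3 / 0.1) = 903.
Burn-in layers = 8 × (51.2 + 2.65), so 430.8 s.
Remaining layers = 895 × (8.83 + 2.65) = 10274.6 s.
Total = 430.8 + 10274.6 = 10705.4 s = 2.97 hours.

2.97 hours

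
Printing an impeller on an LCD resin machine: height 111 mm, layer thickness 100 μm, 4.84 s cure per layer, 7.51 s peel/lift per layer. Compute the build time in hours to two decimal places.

3.81 hours

Layers = ⌈111/0.1⌉ = 1110.
Cycle time = 4.84 + 7.51, so 12.35 s.
Total = 1110 × 12.35 = 13708.5 s = 3.81 hours.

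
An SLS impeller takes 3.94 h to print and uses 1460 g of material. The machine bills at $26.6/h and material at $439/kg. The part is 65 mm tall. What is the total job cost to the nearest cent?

Time charge = 26.6 × 3.94, so $104.804.
Feedstock cost = 439 × 1460/1000, so $640.94.
Total = 104.804 + 640.94 = 745.744 ≈ $745.74.

$745.74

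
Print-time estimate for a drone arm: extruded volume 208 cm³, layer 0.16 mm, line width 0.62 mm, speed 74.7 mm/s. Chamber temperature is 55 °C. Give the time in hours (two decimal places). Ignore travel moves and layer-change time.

7.80 hours

Line area: 0.16 × 0.62 → 0.0992 mm².
Total extruded path = 208000/0.0992 = 2096774.2 mm.
Time extruding = 2096774.2 / 74.7, so 28069.3 s.
That's 28069.3 s → 7.80 hours.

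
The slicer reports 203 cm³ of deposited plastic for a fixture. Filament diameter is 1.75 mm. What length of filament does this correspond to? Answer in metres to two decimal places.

84.40 m

Filament cross-section = π × (1.75/2)² = 2.4053 mm².
Length = 203 cm³ / 2.4053 mm² = 203000 / 2.4053 = 84396.96 mm = 84.40 m.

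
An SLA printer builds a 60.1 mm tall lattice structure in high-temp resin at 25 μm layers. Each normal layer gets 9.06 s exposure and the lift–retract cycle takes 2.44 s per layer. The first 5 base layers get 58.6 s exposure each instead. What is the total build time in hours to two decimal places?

7.75 hours

Number of layers: 60.1 / 0.025 → 2404 (rounded up).
Base layers: 5 × (58.6 + 2.44) → 305.2 s.
Remaining layers = 2399 × (9.06 + 2.44), so 27588.5 s.
Sum: 305.2 + 27588.5 = 27893.7 s → 7.75 hours.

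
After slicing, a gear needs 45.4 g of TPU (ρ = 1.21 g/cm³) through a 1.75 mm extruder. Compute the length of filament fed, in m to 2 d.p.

15.60 m

Extruded volume: 45.4/1.21 = 37.5207 cm³ (37520.7 mm³).
Filament cross-section = π × (1.75/2)² = 2.4053 mm².
Length = 37520.7 / 2.4053 = 15599.18 mm = 15.60 m.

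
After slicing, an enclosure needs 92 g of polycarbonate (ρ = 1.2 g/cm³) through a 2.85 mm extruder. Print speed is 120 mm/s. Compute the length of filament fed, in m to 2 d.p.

Extruded volume: 92/1.2 = 76.6667 cm³ (76666.7 mm³).
A = π r² = π × 1.425² = 6.3794 mm².
Length = 76666.7 / 6.3794 = 12017.85 mm = 12.02 m.

12.02 m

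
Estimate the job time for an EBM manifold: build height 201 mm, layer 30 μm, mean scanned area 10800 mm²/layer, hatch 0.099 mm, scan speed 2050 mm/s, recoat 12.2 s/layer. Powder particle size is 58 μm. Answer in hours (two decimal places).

121.74 hours

Layers = ⌈201/0.03⌉ = 6700.
Hatch length per layer = 10800 / 0.099, so 109090.9 mm.
Beam time per layer = 109090.9 / 2050, so 53.2151 s.
Time per layer = 53.2151 + 12.2 = 65.4151 s.
Build time = 6700 × 65.4151 = 438281.17 s = 121.74 hours.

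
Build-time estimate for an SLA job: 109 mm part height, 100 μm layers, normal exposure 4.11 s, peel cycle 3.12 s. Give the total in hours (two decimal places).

2.19 hours

Layers = ⌈109/0.1⌉ = 1090.
Cycle time = 4.11 + 3.12, so 7.23 s.
Total = 1090 × 7.23 = 7880.7 s = 2.19 hours.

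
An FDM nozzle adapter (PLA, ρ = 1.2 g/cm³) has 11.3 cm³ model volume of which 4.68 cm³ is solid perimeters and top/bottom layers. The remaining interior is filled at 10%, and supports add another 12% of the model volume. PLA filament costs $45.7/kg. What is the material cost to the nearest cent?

Interior volume = 11.3 − 4.68 = 6.62 cm³.
Infill volume: 0.10 × 6.62 → 0.662 cm³.
Support: 0.12 × 11.3 → 1.356 cm³.
Total extruded = 4.68 + 0.662 + 1.356, so 6.698 cm³.
Mass = 6.698 × 1.2, so 8.0376 g.
Cost = 8.0376 g / 1000 × $45.7/kg = $0.37.

$0.37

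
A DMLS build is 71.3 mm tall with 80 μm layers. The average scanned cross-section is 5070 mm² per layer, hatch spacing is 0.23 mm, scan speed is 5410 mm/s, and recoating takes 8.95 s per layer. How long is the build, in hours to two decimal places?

Number of layers: 71.3 / 0.08 → 892 (rounded up).
Per-layer scan distance = 5070 / 0.23 = 22043.5 mm.
Per-layer scan time = 22043.5 / 5410, so 4.0746 s.
Time per layer = 4.0746 + 8.95 = 13.0246 s.
Total: 892 × 13.0246 s = 11617.9432 s → 3.23 hours.

3.23 hours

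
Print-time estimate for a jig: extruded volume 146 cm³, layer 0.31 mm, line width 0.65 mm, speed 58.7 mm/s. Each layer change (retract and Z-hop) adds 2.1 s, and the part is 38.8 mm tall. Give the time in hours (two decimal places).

Bead cross-section = 0.31 × 0.65, so 0.2015 mm².
Path length: 146000 mm³ / 0.2015 mm² → 724565.8 mm.
Print-move time = 724565.8 / 58.7, so 12343.5 s.
Number of layers: 38.8 / 0.31 → 126 (rounded up).
Z-hop total = 126 × 2.1 = 264.6 s.
Total = 12343.5 + 264.6 = 12608.1 s = 3.50 hours.

3.50 hours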